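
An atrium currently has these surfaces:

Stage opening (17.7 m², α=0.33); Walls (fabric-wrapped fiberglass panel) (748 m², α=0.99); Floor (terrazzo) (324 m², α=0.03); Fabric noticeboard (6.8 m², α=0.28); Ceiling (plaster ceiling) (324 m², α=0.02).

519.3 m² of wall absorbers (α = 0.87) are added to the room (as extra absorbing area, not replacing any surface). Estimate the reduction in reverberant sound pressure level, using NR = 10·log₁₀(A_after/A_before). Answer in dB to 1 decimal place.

A_before = Σ Sᵢαᵢ = 17.7×0.33 + 748×0.99 + 324×0.03 + 6.8×0.28 + 324×0.02 = 764.465 sabins.
Treatment contributes 519.3·0.87 = 451.791 sabins.
A_after = 764.465 + 451.791 = 1216.256 sabins.
Reduction = 10 log₁₀(A_after/A_before) = 10 log₁₀(1.5910) = 2.0 dB.

2.0 dB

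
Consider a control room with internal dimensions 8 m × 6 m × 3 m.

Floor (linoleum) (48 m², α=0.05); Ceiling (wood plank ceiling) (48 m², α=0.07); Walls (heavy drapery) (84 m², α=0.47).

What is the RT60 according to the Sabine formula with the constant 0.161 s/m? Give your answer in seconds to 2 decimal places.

Summing Sᵢαᵢ: 2.400 + 3.360 + 39.480 → A = 45.240 sabins.
V = 8·6·3 = 144 m³.
RT60 = 0.161 · V / A = 0.161 × 144 / 45.240 = 0.51 s.

0.51 s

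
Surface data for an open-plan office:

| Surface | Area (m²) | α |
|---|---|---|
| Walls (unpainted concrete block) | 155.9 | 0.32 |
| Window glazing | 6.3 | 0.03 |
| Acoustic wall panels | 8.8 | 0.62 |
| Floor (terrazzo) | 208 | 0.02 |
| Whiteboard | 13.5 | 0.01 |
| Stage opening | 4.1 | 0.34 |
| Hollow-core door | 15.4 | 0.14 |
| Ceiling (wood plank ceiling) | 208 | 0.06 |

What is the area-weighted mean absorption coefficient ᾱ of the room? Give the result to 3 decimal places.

Total surface area S = 620.0 m².
Weighted sum Σ Sα = 75.858.
ᾱ = 75.858 / 620.0 = 0.122.

0.122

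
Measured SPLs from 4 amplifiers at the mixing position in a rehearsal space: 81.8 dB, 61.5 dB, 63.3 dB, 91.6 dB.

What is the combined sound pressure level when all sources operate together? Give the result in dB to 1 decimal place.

92.0 dB

Sum in the linear (power) domain: Σ 10^(Lᵢ/10) = 10^(81.8/10) + 10^(61.5/10) + 10^(63.3/10) + 10^(91.6/10) = 1.6e+09.
L_total = 10·log₁₀(1.6e+09) = 92.0 dB.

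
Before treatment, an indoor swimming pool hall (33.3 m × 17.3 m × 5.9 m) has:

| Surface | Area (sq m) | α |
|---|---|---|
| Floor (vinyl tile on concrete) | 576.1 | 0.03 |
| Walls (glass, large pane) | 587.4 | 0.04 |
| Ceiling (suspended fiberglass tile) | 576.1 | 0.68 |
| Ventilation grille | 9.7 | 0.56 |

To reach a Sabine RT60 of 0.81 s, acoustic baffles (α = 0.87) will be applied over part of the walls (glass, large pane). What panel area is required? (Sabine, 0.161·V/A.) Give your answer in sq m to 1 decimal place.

A₁ = Σ Sᵢαᵢ = 576.1×0.03 + 587.4×0.04 + 576.1×0.68 + 9.7×0.56 = 437.959 sabins.
Required A₂ = 0.161·3398.931/0.81 = 675.590 sabins.
Absorption to add: 675.590 − 437.959 = 237.631 sabins.
Each sq m of panel replacing the walls (glass, large pane) adds (0.87 − 0.04) = 0.83 sabins.
Panel area = 237.631 / 0.83 = 286.3 sq m.

286.3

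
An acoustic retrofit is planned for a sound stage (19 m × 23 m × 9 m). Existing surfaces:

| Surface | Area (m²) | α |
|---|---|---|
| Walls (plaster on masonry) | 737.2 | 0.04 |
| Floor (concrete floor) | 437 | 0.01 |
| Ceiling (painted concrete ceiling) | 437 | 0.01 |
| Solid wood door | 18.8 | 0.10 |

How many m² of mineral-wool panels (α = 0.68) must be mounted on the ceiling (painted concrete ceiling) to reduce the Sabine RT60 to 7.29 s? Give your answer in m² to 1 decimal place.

69.8

A₁ = Σ Sᵢαᵢ = 737.2*0.04 + 437*0.01 + 437*0.01 + 18.8*0.10 = 40.108 sabins.
Required A₂ = 0.161·3933/7.29 = 86.860 sabins.
ΔA needed = 86.860 − 40.108 = 46.752 sabins.
Net gain per m²: Δα = 0.68 − 0.01 = 0.67.
Area = ΔA/Δα = 46.752/0.67 = 69.8 m².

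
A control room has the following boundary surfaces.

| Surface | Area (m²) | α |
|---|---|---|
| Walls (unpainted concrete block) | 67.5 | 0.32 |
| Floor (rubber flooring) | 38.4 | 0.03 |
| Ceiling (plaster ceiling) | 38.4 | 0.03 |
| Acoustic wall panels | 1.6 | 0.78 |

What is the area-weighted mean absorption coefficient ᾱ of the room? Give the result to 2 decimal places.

0.17

S = Σ Sᵢ = 67.5 + 38.4 + 38.4 + 1.6 = 145.9 m².
Weighted sum Σ Sα = 25.152.
ᾱ = A/S = 0.17.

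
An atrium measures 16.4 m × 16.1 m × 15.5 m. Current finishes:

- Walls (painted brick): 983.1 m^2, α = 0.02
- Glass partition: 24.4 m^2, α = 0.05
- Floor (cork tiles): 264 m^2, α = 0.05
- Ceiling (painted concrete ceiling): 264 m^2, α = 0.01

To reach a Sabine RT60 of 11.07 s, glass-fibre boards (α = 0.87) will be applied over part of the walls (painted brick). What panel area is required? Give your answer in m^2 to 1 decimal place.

Total absorption A₁ = 983.1×0.02 + 24.4×0.05 + 264×0.05 + 264×0.01
  = 19.662 + 1.220 + 13.200 + 2.640 = 36.722 m^2 sabins.
Required A₂ = 0.161·4092.62/11.07 = 59.522 sabins.
ΔA needed = 59.522 − 36.722 = 22.800 sabins.
Each m^2 of panel replacing the walls (painted brick) adds (0.87 − 0.02) = 0.85 sabins.
Panel area = 22.800 / 0.85 = 26.8 m^2.

26.8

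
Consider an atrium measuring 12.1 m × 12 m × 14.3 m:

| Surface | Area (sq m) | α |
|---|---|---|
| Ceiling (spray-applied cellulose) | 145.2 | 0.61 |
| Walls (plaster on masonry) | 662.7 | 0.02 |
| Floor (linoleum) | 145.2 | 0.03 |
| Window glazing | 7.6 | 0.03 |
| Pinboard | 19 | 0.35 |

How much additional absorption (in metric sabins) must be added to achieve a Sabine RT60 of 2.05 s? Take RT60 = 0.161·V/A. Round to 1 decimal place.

Total absorption A₁ = 145.2*0.61 + 662.7*0.02 + 145.2*0.03 + 7.6*0.03 + 19*0.35
  = 88.572 + 13.254 + 4.356 + 0.228 + 6.650 = 113.060 sq m sabins.
V = 2076.36 m³. Required absorption A₂ = 0.161 × 2076.36 / 2.05 = 163.070 sabins.
ΔA = A₂ − A₁ = 163.070 − 113.060 = 50.0 sabins.

50.0 sabins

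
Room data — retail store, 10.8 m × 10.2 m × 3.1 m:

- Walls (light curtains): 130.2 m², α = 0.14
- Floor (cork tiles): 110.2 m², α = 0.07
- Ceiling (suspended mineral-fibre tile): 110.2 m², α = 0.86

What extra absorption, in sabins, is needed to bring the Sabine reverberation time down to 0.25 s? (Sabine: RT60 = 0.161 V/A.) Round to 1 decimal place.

99.2 sabins

Total absorption A₁ = 130.2×0.14 + 110.2×0.07 + 110.2×0.86
  = 18.228 + 7.714 + 94.772 = 120.714 m² sabins.
For T = 0.25 s, need A₂ = 0.161·V/T = 0.161·341.496/0.25 = 219.923 sabins.
Additional absorption ΔA = 219.923 − 120.714 = 99.2 sabins.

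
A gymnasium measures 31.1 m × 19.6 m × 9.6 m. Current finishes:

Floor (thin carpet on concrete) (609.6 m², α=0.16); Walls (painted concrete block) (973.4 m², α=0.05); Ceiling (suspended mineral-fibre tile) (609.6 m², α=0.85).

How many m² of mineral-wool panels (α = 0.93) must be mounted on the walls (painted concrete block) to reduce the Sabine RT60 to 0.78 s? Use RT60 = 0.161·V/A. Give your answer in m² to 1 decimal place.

617.6

A₁ = Σ Sᵢαᵢ = 609.6*0.16 + 973.4*0.05 + 609.6*0.85 = 664.366 sabins.
Required A₂ = 0.161·5851.776/0.78 = 1207.867 sabins.
ΔA needed = 1207.867 − 664.366 = 543.501 sabins.
Each m² of panel replacing the walls (painted concrete block) adds (0.93 − 0.05) = 0.88 sabins.
Panel area = 543.501 / 0.88 = 617.6 m².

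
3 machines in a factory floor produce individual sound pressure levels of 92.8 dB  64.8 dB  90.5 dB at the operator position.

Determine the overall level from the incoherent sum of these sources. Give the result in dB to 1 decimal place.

Converting to relative power and adding: 10^(92.8/10) + 10^(64.8/10) + 10^(90.5/10) = 3.03e+09.
L_total = 10·log₁₀(3.03e+09) = 94.8 dB.

94.8 dB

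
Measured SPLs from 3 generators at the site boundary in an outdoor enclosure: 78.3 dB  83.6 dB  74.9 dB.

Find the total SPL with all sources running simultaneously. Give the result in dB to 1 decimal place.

Σ 10^(Lᵢ/10) = 3.276e+08.
Combined level = 10 log₁₀(3.276e+08) = 85.2 dB.

85.2 dB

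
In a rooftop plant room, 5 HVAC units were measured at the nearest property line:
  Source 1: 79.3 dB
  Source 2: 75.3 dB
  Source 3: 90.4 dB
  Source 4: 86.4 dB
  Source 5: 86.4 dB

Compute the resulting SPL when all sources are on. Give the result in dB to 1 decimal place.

Sum in the linear (power) domain: Σ 10^(Lᵢ/10) = 10^(79.3/10) + 10^(75.3/10) + 10^(90.4/10) + 10^(86.4/10) + 10^(86.4/10) = 2.089e+09.
Back to dB: 10·log₁₀ Σ = 93.2 dB.

93.2 dB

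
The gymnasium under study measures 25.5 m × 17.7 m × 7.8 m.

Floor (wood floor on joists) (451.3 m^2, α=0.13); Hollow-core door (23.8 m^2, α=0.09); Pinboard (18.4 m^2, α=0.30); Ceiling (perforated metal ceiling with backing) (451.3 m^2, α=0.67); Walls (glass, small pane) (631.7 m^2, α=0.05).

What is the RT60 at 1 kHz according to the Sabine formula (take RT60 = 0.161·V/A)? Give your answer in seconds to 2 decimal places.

1.42 sec

A = Σ Sᵢαᵢ = 451.3*0.13 + 23.8*0.09 + 18.4*0.30 + 451.3*0.67 + 631.7*0.05 = 400.287 sabins.
Volume V = 25.5 × 17.7 × 7.8 = 3520.53 m³.
Sabine: RT60 = 0.161 × 3520.53 / 400.287 = 1.42 s.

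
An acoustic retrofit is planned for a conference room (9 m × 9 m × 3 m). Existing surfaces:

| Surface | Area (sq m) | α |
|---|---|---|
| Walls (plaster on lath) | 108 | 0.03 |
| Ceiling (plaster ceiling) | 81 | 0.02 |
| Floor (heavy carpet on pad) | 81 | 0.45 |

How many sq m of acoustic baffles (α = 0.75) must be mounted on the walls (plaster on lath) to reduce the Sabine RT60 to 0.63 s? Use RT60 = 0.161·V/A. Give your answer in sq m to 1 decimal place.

28.9

Total absorption A₁ = 108*0.03 + 81*0.02 + 81*0.45
  = 3.240 + 1.620 + 36.450 = 41.310 sq m sabins.
Required A₂ = 0.161·243/0.63 = 62.100 sabins.
ΔA needed = 62.100 − 41.310 = 20.790 sabins.
Net gain per sq m: Δα = 0.75 − 0.03 = 0.72.
Area = ΔA/Δα = 20.790/0.72 = 28.9 sq m.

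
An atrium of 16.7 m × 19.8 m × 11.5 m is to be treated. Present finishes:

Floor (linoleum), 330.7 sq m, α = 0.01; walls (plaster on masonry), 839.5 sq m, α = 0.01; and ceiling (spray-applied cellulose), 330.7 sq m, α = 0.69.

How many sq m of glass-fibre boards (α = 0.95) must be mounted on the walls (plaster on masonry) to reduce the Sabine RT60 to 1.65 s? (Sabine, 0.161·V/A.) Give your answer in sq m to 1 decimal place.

139.5

Summing Sᵢαᵢ: 3.307 + 8.395 + 228.183 → A₁ = 239.885 sabins.
V = 3802.59 m³. Target absorption A₂ = 0.161 × 3802.59 / 1.65 = 371.041 sabins.
Absorption to add: 371.041 − 239.885 = 131.156 sabins.
Each sq m of panel replacing the walls (plaster on masonry) adds (0.95 − 0.01) = 0.94 sabins.
Panel area = 131.156 / 0.94 = 139.5 sq m.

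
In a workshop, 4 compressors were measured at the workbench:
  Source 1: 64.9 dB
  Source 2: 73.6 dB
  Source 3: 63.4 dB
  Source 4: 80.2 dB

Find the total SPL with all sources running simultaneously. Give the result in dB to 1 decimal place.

Converting to relative power and adding: 10^(64.9/10) + 10^(73.6/10) + 10^(63.4/10) + 10^(80.2/10) = 1.329e+08.
L_total = 10·log₁₀(1.329e+08) = 81.2 dB.

81.2 dB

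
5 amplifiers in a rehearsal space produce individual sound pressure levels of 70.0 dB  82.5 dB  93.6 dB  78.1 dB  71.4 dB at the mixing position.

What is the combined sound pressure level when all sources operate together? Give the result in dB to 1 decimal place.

Sum in the linear (power) domain: Σ 10^(Lᵢ/10) = 10^(70.0/10) + 10^(82.5/10) + 10^(93.6/10) + 10^(78.1/10) + 10^(71.4/10) = 2.557e+09.
L_total = 10·log₁₀(2.557e+09) = 94.1 dB.

94.1 dB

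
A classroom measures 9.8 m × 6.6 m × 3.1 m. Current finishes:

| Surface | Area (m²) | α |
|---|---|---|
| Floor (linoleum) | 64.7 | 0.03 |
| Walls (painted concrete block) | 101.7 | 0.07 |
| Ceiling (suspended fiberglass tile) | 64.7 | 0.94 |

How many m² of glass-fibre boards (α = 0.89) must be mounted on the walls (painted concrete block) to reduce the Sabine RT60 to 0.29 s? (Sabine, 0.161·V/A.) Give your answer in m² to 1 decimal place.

Total absorption A₁ = 64.7×0.03 + 101.7×0.07 + 64.7×0.94
  = 1.941 + 7.119 + 60.818 = 69.878 m² sabins.
V = 200.508 m³. Target absorption A₂ = 0.161 × 200.508 / 0.29 = 111.317 sabins.
Absorption to add: 111.317 − 69.878 = 41.439 sabins.
Net gain per m²: Δα = 0.89 − 0.07 = 0.82.
Area = ΔA/Δα = 41.439/0.82 = 50.5 m².

50.5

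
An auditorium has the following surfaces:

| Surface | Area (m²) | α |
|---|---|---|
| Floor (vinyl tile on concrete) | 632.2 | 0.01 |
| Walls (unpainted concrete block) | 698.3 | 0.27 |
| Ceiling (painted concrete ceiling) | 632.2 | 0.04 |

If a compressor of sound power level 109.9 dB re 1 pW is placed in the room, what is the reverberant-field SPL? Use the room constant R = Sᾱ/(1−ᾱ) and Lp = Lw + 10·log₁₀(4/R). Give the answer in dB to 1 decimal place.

92.0 dB

A = 220.151 sabins; S = 1962.7 m².
ᾱ = 220.151/1962.7 = 0.1122; R = Sᾱ/(1−ᾱ) = 220.151/(1−0.1122) = 247.974 m².
Lp = 109.9 + 10·log₁₀(4/247.974) = 109.9 + (-17.92) = 92.0 dB.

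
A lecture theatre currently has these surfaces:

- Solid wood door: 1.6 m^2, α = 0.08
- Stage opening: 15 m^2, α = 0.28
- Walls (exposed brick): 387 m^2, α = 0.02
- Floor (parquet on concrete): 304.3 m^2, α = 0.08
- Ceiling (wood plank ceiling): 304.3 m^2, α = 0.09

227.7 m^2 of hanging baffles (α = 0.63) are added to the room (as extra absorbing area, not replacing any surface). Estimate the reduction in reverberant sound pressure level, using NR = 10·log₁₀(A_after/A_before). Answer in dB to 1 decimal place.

5.1 dB

A_before = Σ Sᵢαᵢ = 1.6×0.08 + 15×0.28 + 387×0.02 + 304.3×0.08 + 304.3×0.09 = 63.799 sabins.
Added absorption = 227.7 × 0.63 = 143.451 sabins.
New total A_after = 207.250 sabins.
Reduction = 10 log₁₀(A_after/A_before) = 10 log₁₀(3.2485) = 5.1 dB.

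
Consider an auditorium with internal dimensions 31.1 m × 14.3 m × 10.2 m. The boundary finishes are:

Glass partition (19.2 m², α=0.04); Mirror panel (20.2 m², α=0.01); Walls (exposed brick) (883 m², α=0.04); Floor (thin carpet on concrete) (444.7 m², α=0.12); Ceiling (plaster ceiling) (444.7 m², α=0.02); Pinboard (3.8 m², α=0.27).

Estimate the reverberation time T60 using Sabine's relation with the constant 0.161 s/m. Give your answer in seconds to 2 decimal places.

7.33 sec

Equivalent absorption area: A = 19.2·0.04 + 20.2·0.01 + 883·0.04 + 444.7·0.12 + 444.7·0.02 + 3.8·0.27 = 99.574 m².
Volume V = 31.1 × 14.3 × 10.2 = 4536.246 m³.
RT60 = 0.161 · V / A = 0.161 × 4536.246 / 99.574 = 7.33 s.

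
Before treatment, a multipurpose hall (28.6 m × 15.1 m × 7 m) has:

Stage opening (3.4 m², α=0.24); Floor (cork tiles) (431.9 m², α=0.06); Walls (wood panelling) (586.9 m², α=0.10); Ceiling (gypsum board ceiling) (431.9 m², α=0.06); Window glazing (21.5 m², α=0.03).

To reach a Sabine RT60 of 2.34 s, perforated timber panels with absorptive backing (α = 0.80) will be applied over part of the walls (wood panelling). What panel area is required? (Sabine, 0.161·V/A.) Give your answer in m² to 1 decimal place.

137.2

Total absorption A₁ = 3.4·0.24 + 431.9·0.06 + 586.9·0.10 + 431.9·0.06 + 21.5·0.03
  = 0.816 + 25.914 + 58.690 + 25.914 + 0.645 = 111.979 m² sabins.
V = 3023.02 m³. Target absorption A₂ = 0.161 × 3023.02 / 2.34 = 207.994 sabins.
Absorption to add: 207.994 − 111.979 = 96.015 sabins.
Net gain per m²: Δα = 0.80 − 0.10 = 0.70.
Area = ΔA/Δα = 96.015/0.70 = 137.2 m².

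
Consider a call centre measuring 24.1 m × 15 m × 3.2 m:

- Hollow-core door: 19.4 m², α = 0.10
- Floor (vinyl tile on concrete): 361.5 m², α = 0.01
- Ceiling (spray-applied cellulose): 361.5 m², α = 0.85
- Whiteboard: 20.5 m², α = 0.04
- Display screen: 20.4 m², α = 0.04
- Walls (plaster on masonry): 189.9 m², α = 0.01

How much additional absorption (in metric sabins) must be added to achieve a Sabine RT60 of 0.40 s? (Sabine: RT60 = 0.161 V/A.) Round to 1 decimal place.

A₁ = Σ Sᵢαᵢ = 19.4*0.10 + 361.5*0.01 + 361.5*0.85 + 20.5*0.04 + 20.4*0.04 + 189.9*0.01 = 316.365 sabins.
V = 1156.8 m³. Required absorption A₂ = 0.161 × 1156.8 / 0.40 = 465.612 sabins.
ΔA = A₂ − A₁ = 465.612 − 316.365 = 149.2 sabins.

149.2 sabins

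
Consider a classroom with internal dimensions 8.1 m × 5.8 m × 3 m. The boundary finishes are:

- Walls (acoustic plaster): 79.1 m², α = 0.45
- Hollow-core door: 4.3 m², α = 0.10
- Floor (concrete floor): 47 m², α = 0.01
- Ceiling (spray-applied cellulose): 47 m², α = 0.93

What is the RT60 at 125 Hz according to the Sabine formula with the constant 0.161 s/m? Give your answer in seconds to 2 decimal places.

0.28 seconds

Summing Sᵢαᵢ: 35.595 + 0.430 + 0.470 + 43.710 → A = 80.205 sabins.
V = 8.1·5.8·3 = 140.94 m³.
RT60 = 0.161 · V / A = 0.161 × 140.94 / 80.205 = 0.28 s.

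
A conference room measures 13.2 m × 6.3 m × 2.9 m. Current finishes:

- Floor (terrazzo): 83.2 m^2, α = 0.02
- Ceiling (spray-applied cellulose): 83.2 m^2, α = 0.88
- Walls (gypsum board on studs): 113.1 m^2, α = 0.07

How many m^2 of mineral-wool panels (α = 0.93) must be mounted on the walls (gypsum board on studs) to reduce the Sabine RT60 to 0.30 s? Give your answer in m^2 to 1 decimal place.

Summing Sᵢαᵢ: 1.664 + 73.216 + 7.917 → A₁ = 82.797 sabins.
V = 241.164 m³. Target absorption A₂ = 0.161 × 241.164 / 0.30 = 129.425 sabins.
ΔA needed = 129.425 − 82.797 = 46.628 sabins.
Net gain per m^2: Δα = 0.93 − 0.07 = 0.86.
Area = ΔA/Δα = 46.628/0.86 = 54.2 m^2.

54.2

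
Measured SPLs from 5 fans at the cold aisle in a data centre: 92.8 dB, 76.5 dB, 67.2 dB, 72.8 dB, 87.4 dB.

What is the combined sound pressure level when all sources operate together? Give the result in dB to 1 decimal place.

94.0 dB

Converting to relative power and adding: 10^(92.8/10) + 10^(76.5/10) + 10^(67.2/10) + 10^(72.8/10) + 10^(87.4/10) = 2.524e+09.
L_total = 10·log₁₀(2.524e+09) = 94.0 dB.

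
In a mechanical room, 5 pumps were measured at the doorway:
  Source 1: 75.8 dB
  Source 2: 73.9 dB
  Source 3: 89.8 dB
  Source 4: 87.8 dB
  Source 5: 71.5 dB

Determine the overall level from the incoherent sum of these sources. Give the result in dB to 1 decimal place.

Sum in the linear (power) domain: Σ 10^(Lᵢ/10) = 10^(75.8/10) + 10^(73.9/10) + 10^(89.8/10) + 10^(87.8/10) + 10^(71.5/10) = 1.634e+09.
Combined level = 10 log₁₀(1.634e+09) = 92.1 dB.

92.1 dB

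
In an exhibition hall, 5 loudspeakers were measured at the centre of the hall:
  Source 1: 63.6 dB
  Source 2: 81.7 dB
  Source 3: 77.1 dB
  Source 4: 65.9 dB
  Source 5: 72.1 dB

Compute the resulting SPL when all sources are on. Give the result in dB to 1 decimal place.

Sum in the linear (power) domain: Σ 10^(Lᵢ/10) = 10^(63.6/10) + 10^(81.7/10) + 10^(77.1/10) + 10^(65.9/10) + 10^(72.1/10) = 2.216e+08.
Combined level = 10 log₁₀(2.216e+08) = 83.5 dB.

83.5 dB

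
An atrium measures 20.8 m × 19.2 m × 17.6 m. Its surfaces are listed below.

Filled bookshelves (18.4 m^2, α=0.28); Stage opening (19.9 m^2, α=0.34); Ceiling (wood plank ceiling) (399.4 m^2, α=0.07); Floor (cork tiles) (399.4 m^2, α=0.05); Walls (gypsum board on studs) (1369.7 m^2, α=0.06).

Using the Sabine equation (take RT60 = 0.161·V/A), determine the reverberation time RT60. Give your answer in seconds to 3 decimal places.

7.968 s

Equivalent absorption area: A = 18.4·0.28 + 19.9·0.34 + 399.4·0.07 + 399.4·0.05 + 1369.7·0.06 = 142.028 m^2.
Room volume: 7028.736 m³.
Sabine: RT60 = 0.161 × 7028.736 / 142.028 = 7.968 s.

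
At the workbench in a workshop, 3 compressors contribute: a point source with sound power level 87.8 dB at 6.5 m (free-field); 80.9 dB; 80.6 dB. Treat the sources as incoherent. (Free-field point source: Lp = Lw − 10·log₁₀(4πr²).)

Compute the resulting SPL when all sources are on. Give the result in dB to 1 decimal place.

Source at 6.5 m: Lp = 87.8 − 10·log₁₀(4π·6.5²) = 87.8 − 10·log₁₀(530.929) = 60.5 dB.
Converting to relative power and adding: 10^(60.5/10) + 10^(80.9/10) + 10^(80.6/10) = 2.39e+08.
L_total = 10·log₁₀(2.39e+08) = 83.8 dB.

83.8 dB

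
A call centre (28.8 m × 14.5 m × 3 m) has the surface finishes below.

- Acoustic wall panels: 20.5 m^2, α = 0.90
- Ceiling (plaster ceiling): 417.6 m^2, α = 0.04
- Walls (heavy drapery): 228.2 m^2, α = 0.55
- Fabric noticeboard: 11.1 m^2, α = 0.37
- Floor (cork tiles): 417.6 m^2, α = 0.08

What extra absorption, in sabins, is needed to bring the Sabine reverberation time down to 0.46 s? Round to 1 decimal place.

240.3 sabins

Equivalent absorption area: A₁ = 20.5*0.90 + 417.6*0.04 + 228.2*0.55 + 11.1*0.37 + 417.6*0.08 = 198.179 m^2.
For T = 0.46 s, need A₂ = 0.161·V/T = 0.161·1252.8/0.46 = 438.480 sabins.
ΔA = A₂ − A₁ = 438.480 − 198.179 = 240.3 sabins.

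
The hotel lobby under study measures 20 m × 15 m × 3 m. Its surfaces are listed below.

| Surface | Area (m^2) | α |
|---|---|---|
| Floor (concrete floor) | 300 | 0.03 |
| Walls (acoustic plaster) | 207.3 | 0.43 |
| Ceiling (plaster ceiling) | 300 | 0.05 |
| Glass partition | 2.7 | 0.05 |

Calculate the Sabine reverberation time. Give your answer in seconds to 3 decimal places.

1.279 sec

Equivalent absorption area: A = 300×0.03 + 207.3×0.43 + 300×0.05 + 2.7×0.05 = 113.274 m^2.
Volume V = 20 × 15 × 3 = 900 m³.
RT60 = 0.161 · V / A = 0.161 × 900 / 113.274 = 1.279 s.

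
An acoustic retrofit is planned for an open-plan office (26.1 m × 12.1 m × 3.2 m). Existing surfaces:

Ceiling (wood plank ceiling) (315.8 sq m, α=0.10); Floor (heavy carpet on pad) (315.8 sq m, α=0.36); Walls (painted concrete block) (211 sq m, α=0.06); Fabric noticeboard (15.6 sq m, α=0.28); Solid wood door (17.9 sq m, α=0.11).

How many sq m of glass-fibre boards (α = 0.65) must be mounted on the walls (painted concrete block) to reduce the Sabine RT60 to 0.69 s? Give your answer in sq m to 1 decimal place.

121.3

Equivalent absorption area: A₁ = 315.8*0.10 + 315.8*0.36 + 211*0.06 + 15.6*0.28 + 17.9*0.11 = 164.265 sq m.
Required A₂ = 0.161·1010.592/0.69 = 235.805 sabins.
ΔA needed = 235.805 − 164.265 = 71.540 sabins.
Each sq m of panel replacing the walls (painted concrete block) adds (0.65 − 0.06) = 0.59 sabins.
Panel area = 71.540 / 0.59 = 121.3 sq m.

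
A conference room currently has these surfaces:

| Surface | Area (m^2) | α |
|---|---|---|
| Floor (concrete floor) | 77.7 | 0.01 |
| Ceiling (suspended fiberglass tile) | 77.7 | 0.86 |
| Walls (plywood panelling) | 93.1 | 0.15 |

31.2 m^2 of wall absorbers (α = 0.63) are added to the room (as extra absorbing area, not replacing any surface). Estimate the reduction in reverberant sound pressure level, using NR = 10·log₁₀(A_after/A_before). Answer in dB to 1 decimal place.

0.9 dB

Summing Sᵢαᵢ: 0.777 + 66.822 + 13.965 → A_before = 81.564 sabins.
Treatment contributes 31.2·0.63 = 19.656 sabins.
New total A_after = 101.220 sabins.
NR = 10·log₁₀(101.220/81.564) = 0.9 dB.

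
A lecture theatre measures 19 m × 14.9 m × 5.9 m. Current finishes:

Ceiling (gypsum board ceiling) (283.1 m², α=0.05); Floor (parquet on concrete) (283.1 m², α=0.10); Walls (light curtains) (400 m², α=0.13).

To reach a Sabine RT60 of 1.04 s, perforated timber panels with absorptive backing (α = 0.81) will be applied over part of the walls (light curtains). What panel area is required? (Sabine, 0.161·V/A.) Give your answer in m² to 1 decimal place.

241.3

Equivalent absorption area: A₁ = 283.1×0.05 + 283.1×0.10 + 400×0.13 = 94.465 m².
V = 1670.29 m³. Target absorption A₂ = 0.161 × 1670.29 / 1.04 = 258.574 sabins.
ΔA needed = 258.574 − 94.465 = 164.109 sabins.
Net gain per m²: Δα = 0.81 − 0.13 = 0.68.
Area = ΔA/Δα = 164.109/0.68 = 241.3 m².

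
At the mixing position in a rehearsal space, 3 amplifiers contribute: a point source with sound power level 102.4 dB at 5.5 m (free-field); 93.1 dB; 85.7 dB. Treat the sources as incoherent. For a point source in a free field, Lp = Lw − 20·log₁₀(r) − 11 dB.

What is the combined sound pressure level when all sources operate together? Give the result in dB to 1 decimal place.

93.9 dB

Source at 5.5 m: Lp = 102.4 − 20·log₁₀(5.5) − 11 = 76.6 dB.
Sum in the linear (power) domain: Σ 10^(Lᵢ/10) = 10^(76.6/10) + 10^(93.1/10) + 10^(85.7/10) = 2.459e+09.
L_total = 10·log₁₀(2.459e+09) = 93.9 dB.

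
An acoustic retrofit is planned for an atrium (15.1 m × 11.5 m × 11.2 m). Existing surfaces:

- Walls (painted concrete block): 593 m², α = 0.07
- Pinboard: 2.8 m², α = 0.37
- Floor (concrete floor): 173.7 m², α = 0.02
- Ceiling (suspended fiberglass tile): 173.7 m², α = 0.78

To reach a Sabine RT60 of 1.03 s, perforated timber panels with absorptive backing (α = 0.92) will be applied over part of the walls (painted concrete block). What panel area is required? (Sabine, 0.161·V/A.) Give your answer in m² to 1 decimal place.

144.1

Summing Sᵢαᵢ: 41.510 + 1.036 + 3.474 + 135.486 → A₁ = 181.506 sabins.
V = 1944.88 m³. Target absorption A₂ = 0.161 × 1944.88 / 1.03 = 304.006 sabins.
ΔA needed = 304.006 − 181.506 = 122.500 sabins.
Each m² of panel replacing the walls (painted concrete block) adds (0.92 − 0.07) = 0.85 sabins.
Panel area = 122.500 / 0.85 = 144.1 m².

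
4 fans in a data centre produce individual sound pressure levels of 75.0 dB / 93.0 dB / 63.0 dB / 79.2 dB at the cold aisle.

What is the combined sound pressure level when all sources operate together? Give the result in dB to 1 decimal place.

Converting to relative power and adding: 10^(75.0/10) + 10^(93.0/10) + 10^(63.0/10) + 10^(79.2/10) = 2.112e+09.
Back to dB: 10·log₁₀ Σ = 93.2 dB.

93.2 dB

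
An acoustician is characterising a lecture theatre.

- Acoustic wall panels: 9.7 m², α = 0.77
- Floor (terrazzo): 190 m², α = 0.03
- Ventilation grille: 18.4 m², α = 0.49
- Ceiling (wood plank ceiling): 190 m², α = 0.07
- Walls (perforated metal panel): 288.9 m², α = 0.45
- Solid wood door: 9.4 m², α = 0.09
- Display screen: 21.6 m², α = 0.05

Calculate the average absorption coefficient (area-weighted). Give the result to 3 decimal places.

S = Σ Sᵢ = 9.7 + 190 + 18.4 + 190 + 288.9 + 9.4 + 21.6 = 728.0 m².
Σ(Sᵢαᵢ) = 9.7×0.77 + 190×0.03 + 18.4×0.49 + 190×0.07 + 288.9×0.45 + 9.4×0.09 + 21.6×0.05 = 167.416.
ᾱ = A/S = 0.230.

0.230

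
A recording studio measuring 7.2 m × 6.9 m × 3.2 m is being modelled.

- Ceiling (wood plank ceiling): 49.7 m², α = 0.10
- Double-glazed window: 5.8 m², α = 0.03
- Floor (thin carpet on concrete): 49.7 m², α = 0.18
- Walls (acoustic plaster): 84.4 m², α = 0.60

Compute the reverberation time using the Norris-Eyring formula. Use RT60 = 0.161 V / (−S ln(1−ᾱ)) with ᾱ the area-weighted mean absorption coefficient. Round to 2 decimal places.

S = Σ Sᵢ = 189.6 m².
Σ(Sᵢαᵢ) = 49.7·0.10 + 5.8·0.03 + 49.7·0.18 + 84.4·0.60 = 64.730.
Mean coefficient ᾱ = A/S = 0.3414.
−S·ln(1−ᾱ) = −189.6 × ln(1 − 0.3414) = 79.184.
V = 7.2 × 6.9 × 3.2 = 158.976 m³.
RT60 = 0.161 × 158.976 / 79.184 = 0.32 s.

0.32 s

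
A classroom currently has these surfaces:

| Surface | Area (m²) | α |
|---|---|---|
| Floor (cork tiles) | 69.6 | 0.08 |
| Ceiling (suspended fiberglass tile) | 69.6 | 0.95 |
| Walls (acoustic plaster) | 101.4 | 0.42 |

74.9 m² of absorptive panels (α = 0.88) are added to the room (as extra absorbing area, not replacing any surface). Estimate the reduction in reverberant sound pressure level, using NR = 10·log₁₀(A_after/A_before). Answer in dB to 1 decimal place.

2.0 dB

Summing Sᵢαᵢ: 5.568 + 66.120 + 42.588 → A_before = 114.276 sabins.
Added absorption = 74.9 × 0.88 = 65.912 sabins.
A_after = 114.276 + 65.912 = 180.188 sabins.
NR = 10·log₁₀(180.188/114.276) = 2.0 dB.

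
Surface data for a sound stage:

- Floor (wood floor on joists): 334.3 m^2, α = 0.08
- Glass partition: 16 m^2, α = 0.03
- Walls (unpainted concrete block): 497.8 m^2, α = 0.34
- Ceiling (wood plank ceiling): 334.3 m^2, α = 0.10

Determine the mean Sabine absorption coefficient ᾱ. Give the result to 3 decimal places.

0.194

Total surface area S = 1182.4 m^2.
A = 334.3*0.08 + 16*0.03 + 497.8*0.34 + 334.3*0.10 = 229.906 sabins.
ᾱ = 229.906 / 1182.4 = 0.194.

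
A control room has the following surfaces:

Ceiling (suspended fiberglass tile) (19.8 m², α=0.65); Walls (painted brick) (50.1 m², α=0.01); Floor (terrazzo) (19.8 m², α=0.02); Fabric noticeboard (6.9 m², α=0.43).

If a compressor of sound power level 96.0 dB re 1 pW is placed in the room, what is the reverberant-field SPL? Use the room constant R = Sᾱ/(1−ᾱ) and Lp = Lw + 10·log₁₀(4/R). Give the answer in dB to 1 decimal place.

89.0 dB

A = 16.734 sabins; S = 96.6 m².
ᾱ = 0.1732, so room constant R = A/(1−ᾱ) = 20.239 m².
Lp = Lw + 10 log₁₀(4/R) = 96.0 -7.04 = 89.0 dB.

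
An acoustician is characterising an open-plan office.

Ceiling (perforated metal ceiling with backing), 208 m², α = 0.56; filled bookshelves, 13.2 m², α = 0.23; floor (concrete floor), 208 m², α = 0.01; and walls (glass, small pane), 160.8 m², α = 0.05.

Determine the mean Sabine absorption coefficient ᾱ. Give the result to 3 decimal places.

0.220

S = Σ Sᵢ = 208 + 13.2 + 208 + 160.8 = 590.0 m².
Weighted sum Σ Sα = 129.636.
ᾱ = 129.636 / 590.0 = 0.220.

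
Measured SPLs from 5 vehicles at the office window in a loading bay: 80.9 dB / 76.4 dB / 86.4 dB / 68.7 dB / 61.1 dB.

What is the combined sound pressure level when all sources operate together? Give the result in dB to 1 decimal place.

Sum in the linear (power) domain: Σ 10^(Lᵢ/10) = 10^(80.9/10) + 10^(76.4/10) + 10^(86.4/10) + 10^(68.7/10) + 10^(61.1/10) = 6.119e+08.
Back to dB: 10·log₁₀ Σ = 87.9 dB.

87.9 dB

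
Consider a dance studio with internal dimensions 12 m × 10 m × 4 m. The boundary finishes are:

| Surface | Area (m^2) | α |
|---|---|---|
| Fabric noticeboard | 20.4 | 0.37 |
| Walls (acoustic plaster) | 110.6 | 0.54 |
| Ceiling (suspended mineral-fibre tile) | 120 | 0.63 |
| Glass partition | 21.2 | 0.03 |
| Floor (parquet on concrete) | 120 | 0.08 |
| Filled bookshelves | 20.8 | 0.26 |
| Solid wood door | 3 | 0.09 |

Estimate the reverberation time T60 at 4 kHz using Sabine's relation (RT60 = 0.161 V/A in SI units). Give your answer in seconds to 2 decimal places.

A = Σ Sᵢαᵢ = 20.4×0.37 + 110.6×0.54 + 120×0.63 + 21.2×0.03 + 120×0.08 + 20.8×0.26 + 3×0.09 = 158.786 sabins.
V = 12·10·4 = 480 m³.
RT60 = 0.161 · V / A = 0.161 × 480 / 158.786 = 0.49 s.

0.49 seconds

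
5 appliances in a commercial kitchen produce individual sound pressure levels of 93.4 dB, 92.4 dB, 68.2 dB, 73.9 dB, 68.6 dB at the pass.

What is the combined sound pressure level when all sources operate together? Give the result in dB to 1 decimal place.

Σ 10^(Lᵢ/10) = 3.964e+09.
L_total = 10·log₁₀(3.964e+09) = 96.0 dB.

96.0 dB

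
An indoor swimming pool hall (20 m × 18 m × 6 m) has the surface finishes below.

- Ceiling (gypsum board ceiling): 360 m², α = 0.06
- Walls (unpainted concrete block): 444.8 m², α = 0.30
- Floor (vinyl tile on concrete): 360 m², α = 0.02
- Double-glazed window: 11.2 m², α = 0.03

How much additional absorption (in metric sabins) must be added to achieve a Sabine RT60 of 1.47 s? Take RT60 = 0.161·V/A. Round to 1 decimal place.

Total absorption A₁ = 360*0.06 + 444.8*0.30 + 360*0.02 + 11.2*0.03
  = 21.600 + 133.440 + 7.200 + 0.336 = 162.576 m² sabins.
Target A₂ = 0.161·2160/1.47 = 236.571 sabins (V = 2160 m³).
ΔA = A₂ − A₁ = 236.571 − 162.576 = 74.0 sabins.

74.0 sabins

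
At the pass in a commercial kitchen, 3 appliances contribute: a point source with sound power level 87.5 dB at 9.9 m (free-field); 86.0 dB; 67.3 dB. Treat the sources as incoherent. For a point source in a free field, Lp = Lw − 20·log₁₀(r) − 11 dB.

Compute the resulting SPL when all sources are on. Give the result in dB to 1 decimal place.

86.1 dB

Source at 9.9 m: Lp = 87.5 − 20·log₁₀(9.9) − 11 = 56.6 dB.
Sum in the linear (power) domain: Σ 10^(Lᵢ/10) = 10^(56.6/10) + 10^(86.0/10) + 10^(67.3/10) = 4.039e+08.
Back to dB: 10·log₁₀ Σ = 86.1 dB.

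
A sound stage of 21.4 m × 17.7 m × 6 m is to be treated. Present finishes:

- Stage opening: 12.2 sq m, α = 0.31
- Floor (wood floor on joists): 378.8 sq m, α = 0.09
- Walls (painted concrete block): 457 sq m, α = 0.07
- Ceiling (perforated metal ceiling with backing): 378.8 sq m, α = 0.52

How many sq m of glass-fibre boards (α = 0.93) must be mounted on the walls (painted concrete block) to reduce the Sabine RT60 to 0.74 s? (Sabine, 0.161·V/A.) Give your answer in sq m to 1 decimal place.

Total absorption A₁ = 12.2·0.31 + 378.8·0.09 + 457·0.07 + 378.8·0.52
  = 3.782 + 34.092 + 31.990 + 196.976 = 266.840 sq m sabins.
Required A₂ = 0.161·2272.68/0.74 = 494.461 sabins.
ΔA needed = 494.461 − 266.840 = 227.621 sabins.
Each sq m of panel replacing the walls (painted concrete block) adds (0.93 − 0.07) = 0.86 sabins.
Area = ΔA/Δα = 227.621/0.86 = 264.7 sq m.

264.7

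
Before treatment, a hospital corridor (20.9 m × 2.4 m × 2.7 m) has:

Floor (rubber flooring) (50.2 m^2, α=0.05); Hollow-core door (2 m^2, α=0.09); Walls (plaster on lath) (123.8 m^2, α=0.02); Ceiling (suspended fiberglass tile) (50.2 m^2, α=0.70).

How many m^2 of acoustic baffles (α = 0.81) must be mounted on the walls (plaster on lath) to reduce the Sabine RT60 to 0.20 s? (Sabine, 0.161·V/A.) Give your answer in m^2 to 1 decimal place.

Total absorption A₁ = 50.2*0.05 + 2*0.09 + 123.8*0.02 + 50.2*0.70
  = 2.510 + 0.180 + 2.476 + 35.140 = 40.306 m^2 sabins.
V = 135.432 m³. Target absorption A₂ = 0.161 × 135.432 / 0.20 = 109.023 sabins.
Absorption to add: 109.023 − 40.306 = 68.717 sabins.
Each m^2 of panel replacing the walls (plaster on lath) adds (0.81 − 0.02) = 0.79 sabins.
Area = ΔA/Δα = 68.717/0.79 = 87.0 m^2.

87.0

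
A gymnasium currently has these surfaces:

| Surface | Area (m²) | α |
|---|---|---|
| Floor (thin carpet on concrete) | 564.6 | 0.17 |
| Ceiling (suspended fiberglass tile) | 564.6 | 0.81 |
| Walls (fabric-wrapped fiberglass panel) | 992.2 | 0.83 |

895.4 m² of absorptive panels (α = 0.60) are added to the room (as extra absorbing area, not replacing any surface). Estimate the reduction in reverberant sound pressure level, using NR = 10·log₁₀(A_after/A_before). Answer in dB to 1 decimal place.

1.4 dB

Total absorption A_before = 564.6·0.17 + 564.6·0.81 + 992.2·0.83
  = 95.982 + 457.326 + 823.526 = 1376.834 m² sabins.
Added absorption = 895.4 × 0.60 = 537.240 sabins.
New total A_after = 1914.074 sabins.
Reduction = 10 log₁₀(A_after/A_before) = 10 log₁₀(1.3902) = 1.4 dB.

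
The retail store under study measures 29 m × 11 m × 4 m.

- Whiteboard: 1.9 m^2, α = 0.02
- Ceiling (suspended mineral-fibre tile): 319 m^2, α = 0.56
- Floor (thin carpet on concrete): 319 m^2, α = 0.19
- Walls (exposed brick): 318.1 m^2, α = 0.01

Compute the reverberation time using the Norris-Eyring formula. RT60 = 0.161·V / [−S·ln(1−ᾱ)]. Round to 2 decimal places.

0.73 s

S = Σ Sᵢ = 958.0 m^2.
Σ(Sᵢαᵢ) = 1.9·0.02 + 319·0.56 + 319·0.19 + 318.1·0.01 = 242.469.
Mean coefficient ᾱ = A/S = 0.2531.
−S·ln(1−ᾱ) = −958.0 × ln(1 − 0.2531) = 279.567.
V = 29 × 11 × 4 = 1276 m³.
RT60 = 0.161 × 1276 / 279.567 = 0.73 s.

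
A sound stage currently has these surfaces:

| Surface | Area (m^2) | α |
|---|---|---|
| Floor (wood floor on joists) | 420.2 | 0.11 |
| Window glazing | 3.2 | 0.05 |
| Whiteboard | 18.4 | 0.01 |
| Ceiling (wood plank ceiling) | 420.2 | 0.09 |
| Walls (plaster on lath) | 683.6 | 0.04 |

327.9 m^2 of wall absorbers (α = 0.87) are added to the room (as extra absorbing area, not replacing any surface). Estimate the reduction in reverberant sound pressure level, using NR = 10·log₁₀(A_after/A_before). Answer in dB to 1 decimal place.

Total absorption A_before = 420.2×0.11 + 3.2×0.05 + 18.4×0.01 + 420.2×0.09 + 683.6×0.04
  = 46.222 + 0.160 + 0.184 + 37.818 + 27.344 = 111.728 m^2 sabins.
Added absorption = 327.9 × 0.87 = 285.273 sabins.
A_after = 111.728 + 285.273 = 397.001 sabins.
NR = 10·log₁₀(397.001/111.728) = 5.5 dB.

5.5 dB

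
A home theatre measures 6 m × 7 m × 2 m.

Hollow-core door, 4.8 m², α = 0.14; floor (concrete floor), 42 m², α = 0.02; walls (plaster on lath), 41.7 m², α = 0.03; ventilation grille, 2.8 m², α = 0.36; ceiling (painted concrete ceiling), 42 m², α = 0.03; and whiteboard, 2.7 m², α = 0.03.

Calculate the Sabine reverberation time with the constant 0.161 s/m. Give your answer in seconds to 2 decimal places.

2.65 seconds

Equivalent absorption area: A = 4.8×0.14 + 42×0.02 + 41.7×0.03 + 2.8×0.36 + 42×0.03 + 2.7×0.03 = 5.112 m².
Room volume: 84 m³.
Sabine: RT60 = 0.161 × 84 / 5.112 = 2.65 s.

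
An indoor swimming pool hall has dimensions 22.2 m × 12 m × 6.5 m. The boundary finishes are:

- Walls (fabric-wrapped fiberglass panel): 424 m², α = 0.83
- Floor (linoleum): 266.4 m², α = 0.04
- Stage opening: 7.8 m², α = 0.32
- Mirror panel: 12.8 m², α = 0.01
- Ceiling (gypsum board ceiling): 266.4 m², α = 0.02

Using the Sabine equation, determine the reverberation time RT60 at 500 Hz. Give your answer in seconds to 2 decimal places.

Equivalent absorption area: A = 424·0.83 + 266.4·0.04 + 7.8·0.32 + 12.8·0.01 + 266.4·0.02 = 370.528 m².
Room volume: 1731.6 m³.
Sabine: RT60 = 0.161 × 1731.6 / 370.528 = 0.75 s.

0.75 s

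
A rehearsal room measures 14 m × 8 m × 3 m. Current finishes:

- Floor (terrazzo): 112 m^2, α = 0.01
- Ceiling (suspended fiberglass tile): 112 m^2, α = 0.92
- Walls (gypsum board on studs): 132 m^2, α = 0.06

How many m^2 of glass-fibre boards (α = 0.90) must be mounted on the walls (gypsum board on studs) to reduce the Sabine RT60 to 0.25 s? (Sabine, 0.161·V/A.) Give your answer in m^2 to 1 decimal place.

124.2

A₁ = Σ Sᵢαᵢ = 112·0.01 + 112·0.92 + 132·0.06 = 112.080 sabins.
Required A₂ = 0.161·336/0.25 = 216.384 sabins.
ΔA needed = 216.384 − 112.080 = 104.304 sabins.
Each m^2 of panel replacing the walls (gypsum board on studs) adds (0.90 − 0.06) = 0.84 sabins.
Panel area = 104.304 / 0.84 = 124.2 m^2.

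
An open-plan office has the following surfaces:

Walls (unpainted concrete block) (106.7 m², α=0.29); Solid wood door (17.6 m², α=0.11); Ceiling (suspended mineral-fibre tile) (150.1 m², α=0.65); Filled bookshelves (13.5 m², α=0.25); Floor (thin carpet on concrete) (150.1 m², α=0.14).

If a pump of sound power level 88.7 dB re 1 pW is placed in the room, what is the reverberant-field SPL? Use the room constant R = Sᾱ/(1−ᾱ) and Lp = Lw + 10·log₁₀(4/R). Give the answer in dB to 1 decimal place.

A = 154.833 sabins; S = 438.0 m².
ᾱ = 154.833/438.0 = 0.3535; R = Sᾱ/(1−ᾱ) = 154.833/(1−0.3535) = 239.494 m².
Lp = Lw + 10 log₁₀(4/R) = 88.7 -17.77 = 70.9 dB.

70.9 dB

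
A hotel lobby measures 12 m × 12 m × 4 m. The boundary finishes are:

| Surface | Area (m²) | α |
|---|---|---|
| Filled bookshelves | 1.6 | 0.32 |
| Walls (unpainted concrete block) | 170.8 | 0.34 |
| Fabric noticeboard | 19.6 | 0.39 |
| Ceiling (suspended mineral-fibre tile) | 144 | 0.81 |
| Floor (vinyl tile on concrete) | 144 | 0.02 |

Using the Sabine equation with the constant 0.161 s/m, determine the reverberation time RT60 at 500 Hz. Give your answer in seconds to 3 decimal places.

0.499 s

A = Σ Sᵢαᵢ = 1.6×0.32 + 170.8×0.34 + 19.6×0.39 + 144×0.81 + 144×0.02 = 185.748 sabins.
Room volume: 576 m³.
RT60 = 0.161 · V / A = 0.161 × 576 / 185.748 = 0.499 s.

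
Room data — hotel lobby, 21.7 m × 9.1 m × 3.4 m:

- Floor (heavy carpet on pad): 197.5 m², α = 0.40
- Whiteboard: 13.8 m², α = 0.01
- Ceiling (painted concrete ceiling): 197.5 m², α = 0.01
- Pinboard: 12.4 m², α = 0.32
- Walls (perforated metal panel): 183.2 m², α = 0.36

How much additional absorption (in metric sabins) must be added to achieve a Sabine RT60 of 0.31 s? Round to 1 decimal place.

Summing Sᵢαᵢ: 79.000 + 0.138 + 1.975 + 3.968 + 65.952 → A₁ = 151.033 sabins.
Target A₂ = 0.161·671.398/0.31 = 348.694 sabins (V = 671.398 m³).
ΔA = A₂ − A₁ = 348.694 − 151.033 = 197.7 sabins.

197.7 sabins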